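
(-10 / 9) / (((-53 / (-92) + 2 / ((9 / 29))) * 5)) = -184 / 5813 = -0.03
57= 57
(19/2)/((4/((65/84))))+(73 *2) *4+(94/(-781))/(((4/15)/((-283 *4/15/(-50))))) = 7677722303/13120800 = 585.16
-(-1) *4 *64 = 256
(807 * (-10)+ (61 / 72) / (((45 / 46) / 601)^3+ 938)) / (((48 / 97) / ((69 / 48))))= -3211554639706226389894493 / 136994609546044598016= -23442.93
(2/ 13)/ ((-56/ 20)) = -5/ 91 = -0.05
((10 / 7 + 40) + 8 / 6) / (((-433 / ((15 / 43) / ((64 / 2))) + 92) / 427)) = -136945 / 297214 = -0.46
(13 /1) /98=13 /98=0.13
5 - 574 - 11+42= -538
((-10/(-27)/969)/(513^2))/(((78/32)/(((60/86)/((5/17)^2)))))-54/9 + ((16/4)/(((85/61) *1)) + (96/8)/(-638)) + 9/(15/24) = 69074218178502068/6138959478157935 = 11.25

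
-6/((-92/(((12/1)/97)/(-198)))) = -0.00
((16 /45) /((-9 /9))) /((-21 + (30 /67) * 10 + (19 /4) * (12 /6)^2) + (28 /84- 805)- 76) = 0.00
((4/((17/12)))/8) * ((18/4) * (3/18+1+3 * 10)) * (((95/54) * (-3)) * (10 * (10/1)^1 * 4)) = -104500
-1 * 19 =-19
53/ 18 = 2.94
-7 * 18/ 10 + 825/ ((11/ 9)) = 3312/ 5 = 662.40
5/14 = 0.36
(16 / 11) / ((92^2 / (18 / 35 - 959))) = -33547 / 203665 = -0.16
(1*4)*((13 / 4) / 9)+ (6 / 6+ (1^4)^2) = 31 / 9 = 3.44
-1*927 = -927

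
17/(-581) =-17/581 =-0.03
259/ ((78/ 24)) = 1036/ 13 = 79.69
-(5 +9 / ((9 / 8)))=-13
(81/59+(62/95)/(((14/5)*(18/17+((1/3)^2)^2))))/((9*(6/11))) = 63558/196175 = 0.32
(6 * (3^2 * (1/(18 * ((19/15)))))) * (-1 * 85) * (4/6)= -2550/19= -134.21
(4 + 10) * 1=14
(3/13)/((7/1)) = 3/91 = 0.03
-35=-35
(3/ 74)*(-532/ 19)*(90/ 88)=-945/ 814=-1.16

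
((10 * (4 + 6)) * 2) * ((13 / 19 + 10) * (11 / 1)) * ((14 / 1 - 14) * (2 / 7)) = 0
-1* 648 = -648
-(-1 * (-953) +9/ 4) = -3821/ 4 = -955.25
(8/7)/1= 8/7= 1.14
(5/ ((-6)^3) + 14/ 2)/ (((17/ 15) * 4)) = 7535/ 4896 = 1.54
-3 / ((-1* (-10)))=-3 / 10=-0.30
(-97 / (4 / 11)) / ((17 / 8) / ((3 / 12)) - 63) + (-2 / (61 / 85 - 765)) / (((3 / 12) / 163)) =1967 / 298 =6.60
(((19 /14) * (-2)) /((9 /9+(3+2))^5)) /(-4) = 19 /217728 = 0.00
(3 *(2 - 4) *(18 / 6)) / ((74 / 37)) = -9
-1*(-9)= 9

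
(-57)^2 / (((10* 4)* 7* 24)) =1083 / 2240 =0.48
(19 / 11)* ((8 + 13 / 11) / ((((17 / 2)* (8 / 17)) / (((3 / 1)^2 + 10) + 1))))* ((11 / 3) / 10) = 29.08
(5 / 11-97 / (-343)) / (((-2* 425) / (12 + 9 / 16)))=-279591 / 25656400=-0.01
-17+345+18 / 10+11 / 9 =14896 / 45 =331.02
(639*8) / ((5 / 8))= 40896 / 5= 8179.20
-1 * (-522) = 522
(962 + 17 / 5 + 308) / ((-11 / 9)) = -57303 / 55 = -1041.87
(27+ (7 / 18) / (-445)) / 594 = 216263 / 4757940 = 0.05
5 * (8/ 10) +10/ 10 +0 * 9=5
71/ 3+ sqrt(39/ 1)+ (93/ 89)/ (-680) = sqrt(39)+ 4296641/ 181560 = 29.91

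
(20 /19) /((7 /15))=300 /133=2.26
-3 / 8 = -0.38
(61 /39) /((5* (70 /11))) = 671 /13650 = 0.05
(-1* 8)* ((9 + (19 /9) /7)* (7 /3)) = -4688 /27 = -173.63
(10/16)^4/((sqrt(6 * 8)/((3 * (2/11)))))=625 * sqrt(3)/90112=0.01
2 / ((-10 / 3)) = -3 / 5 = -0.60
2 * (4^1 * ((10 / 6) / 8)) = 5 / 3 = 1.67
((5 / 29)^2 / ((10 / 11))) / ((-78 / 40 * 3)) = -550 / 98397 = -0.01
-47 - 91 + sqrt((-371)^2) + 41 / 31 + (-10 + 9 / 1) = 7233 / 31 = 233.32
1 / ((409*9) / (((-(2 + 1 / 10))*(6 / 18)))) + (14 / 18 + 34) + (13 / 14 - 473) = -18779584 / 42945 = -437.29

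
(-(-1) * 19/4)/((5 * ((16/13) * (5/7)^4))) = 593047/200000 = 2.97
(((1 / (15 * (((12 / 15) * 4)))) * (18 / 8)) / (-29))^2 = 9 / 3444736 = 0.00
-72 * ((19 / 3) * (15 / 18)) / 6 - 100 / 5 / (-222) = -2340 / 37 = -63.24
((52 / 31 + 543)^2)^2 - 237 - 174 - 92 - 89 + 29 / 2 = 162567696744134495 / 1847042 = 88015159776.62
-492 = -492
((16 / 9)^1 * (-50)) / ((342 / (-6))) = 800 / 513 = 1.56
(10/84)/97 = 5/4074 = 0.00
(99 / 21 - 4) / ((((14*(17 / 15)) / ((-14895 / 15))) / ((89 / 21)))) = -2209425 / 11662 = -189.46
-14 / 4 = -3.50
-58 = -58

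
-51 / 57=-17 / 19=-0.89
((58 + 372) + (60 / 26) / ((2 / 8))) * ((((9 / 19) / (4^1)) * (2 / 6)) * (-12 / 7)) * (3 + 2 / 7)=-1181970 / 12103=-97.66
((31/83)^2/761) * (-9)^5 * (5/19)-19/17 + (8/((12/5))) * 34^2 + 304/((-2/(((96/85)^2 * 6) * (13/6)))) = 2868969498501302/2159004505425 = 1328.84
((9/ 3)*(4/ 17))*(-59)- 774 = -13866/ 17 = -815.65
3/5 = 0.60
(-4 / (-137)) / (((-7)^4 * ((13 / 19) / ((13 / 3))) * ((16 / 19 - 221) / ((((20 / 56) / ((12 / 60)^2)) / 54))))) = -45125 / 780159948057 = -0.00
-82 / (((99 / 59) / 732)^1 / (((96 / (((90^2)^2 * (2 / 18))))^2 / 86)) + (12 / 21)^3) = -809803792 / 11226621928795813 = -0.00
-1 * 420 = -420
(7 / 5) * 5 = 7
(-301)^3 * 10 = -272709010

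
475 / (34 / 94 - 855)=-22325 / 40168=-0.56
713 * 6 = 4278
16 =16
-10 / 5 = -2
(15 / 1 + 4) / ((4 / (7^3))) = 6517 / 4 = 1629.25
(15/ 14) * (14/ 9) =5/ 3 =1.67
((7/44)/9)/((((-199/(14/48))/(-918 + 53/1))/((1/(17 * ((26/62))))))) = 0.00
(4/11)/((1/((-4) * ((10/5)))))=-32/11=-2.91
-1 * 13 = -13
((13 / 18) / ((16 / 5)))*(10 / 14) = 325 / 2016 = 0.16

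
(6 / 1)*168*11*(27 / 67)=299376 / 67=4468.30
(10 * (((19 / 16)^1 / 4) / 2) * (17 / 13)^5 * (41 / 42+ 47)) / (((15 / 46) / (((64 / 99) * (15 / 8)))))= 480870069475 / 475026552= 1012.30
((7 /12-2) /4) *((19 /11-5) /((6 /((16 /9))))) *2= 68 /99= 0.69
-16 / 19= -0.84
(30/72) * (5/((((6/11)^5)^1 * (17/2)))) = 4026275/793152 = 5.08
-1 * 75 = -75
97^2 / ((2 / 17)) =159953 / 2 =79976.50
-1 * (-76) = 76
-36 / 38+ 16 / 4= 58 / 19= 3.05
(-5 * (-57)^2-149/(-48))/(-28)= 111373/192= 580.07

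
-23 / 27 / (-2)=23 / 54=0.43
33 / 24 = 11 / 8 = 1.38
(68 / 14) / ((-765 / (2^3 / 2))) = -8 / 315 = -0.03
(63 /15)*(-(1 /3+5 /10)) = -7 /2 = -3.50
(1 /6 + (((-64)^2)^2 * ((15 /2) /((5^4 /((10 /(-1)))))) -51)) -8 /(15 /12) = -301998473 /150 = -2013323.15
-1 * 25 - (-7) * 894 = 6233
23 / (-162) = -0.14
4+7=11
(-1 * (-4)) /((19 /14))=56 /19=2.95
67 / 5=13.40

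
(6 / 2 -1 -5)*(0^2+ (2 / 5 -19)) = 279 / 5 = 55.80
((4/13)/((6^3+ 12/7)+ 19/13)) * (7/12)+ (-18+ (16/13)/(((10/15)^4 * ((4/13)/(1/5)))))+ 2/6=-3258817/239340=-13.62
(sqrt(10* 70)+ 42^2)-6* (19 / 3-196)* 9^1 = 10* sqrt(7)+ 12006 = 12032.46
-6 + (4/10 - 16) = -108/5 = -21.60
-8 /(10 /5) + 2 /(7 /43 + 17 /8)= -2460 /787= -3.13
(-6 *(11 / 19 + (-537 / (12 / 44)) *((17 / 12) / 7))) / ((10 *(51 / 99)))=20957079 / 45220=463.45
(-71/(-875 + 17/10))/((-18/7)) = -35/1107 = -0.03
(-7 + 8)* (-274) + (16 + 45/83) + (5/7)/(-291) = -43529068/169071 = -257.46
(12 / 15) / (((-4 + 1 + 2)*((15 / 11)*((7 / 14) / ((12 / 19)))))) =-0.74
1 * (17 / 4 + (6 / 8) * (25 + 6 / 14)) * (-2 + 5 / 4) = -1959 / 112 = -17.49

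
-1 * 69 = -69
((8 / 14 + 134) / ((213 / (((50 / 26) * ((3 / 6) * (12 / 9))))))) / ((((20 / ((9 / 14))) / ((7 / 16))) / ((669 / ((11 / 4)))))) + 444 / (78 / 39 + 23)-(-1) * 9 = 419759367 / 14214200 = 29.53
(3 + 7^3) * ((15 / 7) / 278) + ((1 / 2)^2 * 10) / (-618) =3202555 / 1202628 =2.66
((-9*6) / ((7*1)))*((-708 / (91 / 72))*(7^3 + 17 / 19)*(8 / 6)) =23981557248 / 12103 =1981455.61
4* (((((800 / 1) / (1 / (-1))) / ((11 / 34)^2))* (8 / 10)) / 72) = -369920 / 1089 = -339.69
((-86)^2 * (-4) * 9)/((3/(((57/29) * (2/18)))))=-562096/29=-19382.62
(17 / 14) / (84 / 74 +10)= 629 / 5768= 0.11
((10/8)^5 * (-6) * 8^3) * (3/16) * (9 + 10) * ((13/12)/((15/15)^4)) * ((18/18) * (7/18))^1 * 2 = -5403125/192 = -28141.28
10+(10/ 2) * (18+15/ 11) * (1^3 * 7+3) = 10760/ 11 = 978.18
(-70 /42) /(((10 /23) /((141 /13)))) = -1081 /26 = -41.58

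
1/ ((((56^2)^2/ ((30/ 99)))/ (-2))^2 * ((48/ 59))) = 1475/ 315975456912310272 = 0.00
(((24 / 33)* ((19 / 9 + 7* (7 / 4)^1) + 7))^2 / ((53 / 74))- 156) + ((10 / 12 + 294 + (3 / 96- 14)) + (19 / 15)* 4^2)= 40069075073 / 83112480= 482.11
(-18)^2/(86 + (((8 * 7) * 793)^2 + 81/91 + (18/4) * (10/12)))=39312/239277893963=0.00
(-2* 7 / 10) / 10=-7 / 50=-0.14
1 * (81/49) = 81/49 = 1.65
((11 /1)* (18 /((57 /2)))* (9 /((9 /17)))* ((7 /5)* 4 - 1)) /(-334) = -25806 /15865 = -1.63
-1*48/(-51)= 16/17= 0.94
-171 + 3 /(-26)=-4449 /26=-171.12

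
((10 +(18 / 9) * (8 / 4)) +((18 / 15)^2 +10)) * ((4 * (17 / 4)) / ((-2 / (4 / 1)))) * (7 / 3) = -50456 / 25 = -2018.24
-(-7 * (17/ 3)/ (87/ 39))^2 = -2393209/ 7569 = -316.19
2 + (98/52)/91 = 683/338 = 2.02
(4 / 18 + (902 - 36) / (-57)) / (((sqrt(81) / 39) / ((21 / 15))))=-46592 / 513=-90.82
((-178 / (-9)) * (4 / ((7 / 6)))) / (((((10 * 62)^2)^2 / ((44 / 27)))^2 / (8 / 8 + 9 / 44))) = 51887 / 5222763556873707600000000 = 0.00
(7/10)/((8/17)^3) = 34391/5120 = 6.72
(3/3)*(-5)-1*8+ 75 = 62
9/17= 0.53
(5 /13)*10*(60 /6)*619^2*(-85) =-16284342500 /13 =-1252641730.77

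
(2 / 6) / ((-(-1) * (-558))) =-1 / 1674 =-0.00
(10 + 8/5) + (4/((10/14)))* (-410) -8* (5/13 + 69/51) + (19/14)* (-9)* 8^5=-3113616074/7735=-402536.01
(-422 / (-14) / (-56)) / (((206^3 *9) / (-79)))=16669 / 30841126848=0.00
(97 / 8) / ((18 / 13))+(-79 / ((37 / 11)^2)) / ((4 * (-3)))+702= 711.34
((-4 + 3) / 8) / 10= -1 / 80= -0.01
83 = 83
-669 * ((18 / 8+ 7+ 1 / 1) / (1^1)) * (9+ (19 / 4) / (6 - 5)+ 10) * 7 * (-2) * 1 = 18240285 / 8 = 2280035.62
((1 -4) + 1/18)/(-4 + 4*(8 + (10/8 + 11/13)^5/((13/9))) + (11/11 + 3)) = -0.02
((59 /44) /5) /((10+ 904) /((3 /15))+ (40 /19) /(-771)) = 864291 /14728095800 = 0.00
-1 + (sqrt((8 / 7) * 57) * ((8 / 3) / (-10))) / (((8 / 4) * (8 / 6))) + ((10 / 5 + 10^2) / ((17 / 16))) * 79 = 7583 - sqrt(798) / 35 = 7582.19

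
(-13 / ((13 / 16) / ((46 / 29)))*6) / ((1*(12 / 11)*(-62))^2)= -2783 / 83607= -0.03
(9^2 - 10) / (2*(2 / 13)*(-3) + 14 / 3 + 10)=2769 / 536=5.17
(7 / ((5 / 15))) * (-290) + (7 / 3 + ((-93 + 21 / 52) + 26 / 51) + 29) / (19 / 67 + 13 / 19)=-1827521791 / 297024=-6152.77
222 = 222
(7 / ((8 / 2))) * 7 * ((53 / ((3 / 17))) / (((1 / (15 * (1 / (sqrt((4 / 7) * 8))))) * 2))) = 220745 * sqrt(14) / 64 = 12905.50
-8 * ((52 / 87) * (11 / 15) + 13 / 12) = -15886 / 1305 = -12.17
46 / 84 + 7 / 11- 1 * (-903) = 904.18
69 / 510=23 / 170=0.14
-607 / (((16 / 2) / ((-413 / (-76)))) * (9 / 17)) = -4261747 / 5472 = -778.83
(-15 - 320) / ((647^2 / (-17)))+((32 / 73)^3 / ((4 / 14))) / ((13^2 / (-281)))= -13116238190017 / 27520976932657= -0.48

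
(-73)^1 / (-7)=73 / 7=10.43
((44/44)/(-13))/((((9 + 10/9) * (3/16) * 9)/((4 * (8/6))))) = -256/10647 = -0.02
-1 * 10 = -10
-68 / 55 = -1.24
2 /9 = 0.22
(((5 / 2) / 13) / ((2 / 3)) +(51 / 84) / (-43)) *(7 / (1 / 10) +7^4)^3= 4627561941331 / 1118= 4139143060.22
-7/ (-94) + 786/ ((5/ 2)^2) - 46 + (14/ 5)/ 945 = 1013137/ 12690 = 79.84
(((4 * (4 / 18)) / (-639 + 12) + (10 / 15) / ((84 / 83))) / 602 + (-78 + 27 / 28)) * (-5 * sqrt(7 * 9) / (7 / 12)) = 18318526610 * sqrt(7) / 9247623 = 5240.94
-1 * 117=-117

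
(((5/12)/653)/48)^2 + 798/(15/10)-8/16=75192512772121/141472272384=531.50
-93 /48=-31 /16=-1.94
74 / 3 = 24.67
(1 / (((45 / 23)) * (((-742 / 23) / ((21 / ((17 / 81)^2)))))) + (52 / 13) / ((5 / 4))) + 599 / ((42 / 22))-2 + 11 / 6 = 497349338 / 1608285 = 309.24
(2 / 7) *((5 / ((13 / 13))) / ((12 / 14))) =5 / 3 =1.67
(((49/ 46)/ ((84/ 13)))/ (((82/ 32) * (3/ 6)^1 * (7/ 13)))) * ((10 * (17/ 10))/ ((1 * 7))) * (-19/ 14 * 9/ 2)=-163761/ 46207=-3.54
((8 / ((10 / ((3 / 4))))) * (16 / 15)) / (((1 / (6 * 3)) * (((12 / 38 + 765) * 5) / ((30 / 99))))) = 1216 / 1332925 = 0.00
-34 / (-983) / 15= 34 / 14745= 0.00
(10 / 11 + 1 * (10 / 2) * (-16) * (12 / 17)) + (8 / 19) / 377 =-74422074 / 1339481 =-55.56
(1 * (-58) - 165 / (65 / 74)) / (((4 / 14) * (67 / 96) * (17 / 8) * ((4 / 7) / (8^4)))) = -3622305792 / 871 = -4158789.66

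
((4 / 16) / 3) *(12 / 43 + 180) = 646 / 43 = 15.02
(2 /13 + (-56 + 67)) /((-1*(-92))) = 145 /1196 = 0.12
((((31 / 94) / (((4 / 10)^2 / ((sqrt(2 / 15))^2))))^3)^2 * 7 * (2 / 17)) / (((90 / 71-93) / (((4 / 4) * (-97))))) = 668526014958265625 / 1781864304276214499328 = 0.00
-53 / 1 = -53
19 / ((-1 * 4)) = -19 / 4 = -4.75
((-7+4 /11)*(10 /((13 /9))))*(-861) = 5656770 /143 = 39557.83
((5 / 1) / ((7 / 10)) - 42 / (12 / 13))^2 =288369 / 196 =1471.27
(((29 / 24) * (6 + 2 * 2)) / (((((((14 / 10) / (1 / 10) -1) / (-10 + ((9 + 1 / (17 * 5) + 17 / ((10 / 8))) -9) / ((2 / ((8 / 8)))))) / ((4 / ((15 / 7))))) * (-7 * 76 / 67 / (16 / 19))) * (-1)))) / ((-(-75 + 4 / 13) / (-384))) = 90030848 / 29795135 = 3.02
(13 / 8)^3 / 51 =2197 / 26112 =0.08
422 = 422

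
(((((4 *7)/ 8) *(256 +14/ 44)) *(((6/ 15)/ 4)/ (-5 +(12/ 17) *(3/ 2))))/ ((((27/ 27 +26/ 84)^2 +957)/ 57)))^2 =284527994168908318689/ 155349925212303900100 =1.83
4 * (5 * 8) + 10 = 170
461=461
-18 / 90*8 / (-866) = 4 / 2165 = 0.00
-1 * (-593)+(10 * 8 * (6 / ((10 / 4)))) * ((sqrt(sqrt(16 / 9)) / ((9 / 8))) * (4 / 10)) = 2048 * sqrt(3) / 45+593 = 671.83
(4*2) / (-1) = -8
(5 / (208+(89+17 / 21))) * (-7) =-735 / 6254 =-0.12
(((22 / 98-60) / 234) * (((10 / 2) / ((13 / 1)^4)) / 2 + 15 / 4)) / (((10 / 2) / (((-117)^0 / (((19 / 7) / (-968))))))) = 30367535165 / 444437721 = 68.33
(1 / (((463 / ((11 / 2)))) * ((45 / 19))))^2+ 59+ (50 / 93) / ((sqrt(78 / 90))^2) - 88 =-19859062245857 / 699764726700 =-28.38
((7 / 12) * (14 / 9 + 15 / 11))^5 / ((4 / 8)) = 33882809484846343 / 1183183780483584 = 28.64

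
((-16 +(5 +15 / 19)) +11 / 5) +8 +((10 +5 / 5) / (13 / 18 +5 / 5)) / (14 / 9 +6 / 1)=83591 / 100130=0.83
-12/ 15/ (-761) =4/ 3805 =0.00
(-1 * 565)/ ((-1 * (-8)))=-565/ 8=-70.62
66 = 66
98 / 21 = 14 / 3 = 4.67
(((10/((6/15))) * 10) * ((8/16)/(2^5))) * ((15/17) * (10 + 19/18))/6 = 124375/19584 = 6.35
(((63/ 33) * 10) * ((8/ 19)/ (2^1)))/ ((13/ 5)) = 4200/ 2717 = 1.55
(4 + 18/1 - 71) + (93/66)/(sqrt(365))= -49 + 31 * sqrt(365)/8030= -48.93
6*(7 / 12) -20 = -16.50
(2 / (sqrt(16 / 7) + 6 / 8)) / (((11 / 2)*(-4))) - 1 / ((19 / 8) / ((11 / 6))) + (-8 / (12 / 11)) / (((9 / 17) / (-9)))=4999138 / 40337 - 64*sqrt(7) / 2123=123.85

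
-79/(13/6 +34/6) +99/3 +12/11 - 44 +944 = 477711/517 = 924.01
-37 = -37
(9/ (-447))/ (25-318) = 3/ 43657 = 0.00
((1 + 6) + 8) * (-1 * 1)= -15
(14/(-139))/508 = -7/35306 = -0.00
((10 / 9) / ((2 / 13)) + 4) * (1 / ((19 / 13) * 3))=1313 / 513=2.56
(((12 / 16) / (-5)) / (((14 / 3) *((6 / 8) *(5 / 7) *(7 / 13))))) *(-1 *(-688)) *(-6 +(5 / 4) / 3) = 74906 / 175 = 428.03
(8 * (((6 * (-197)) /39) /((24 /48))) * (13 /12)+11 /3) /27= -1565 /81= -19.32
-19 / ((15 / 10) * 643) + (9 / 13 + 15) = 15.67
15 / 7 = 2.14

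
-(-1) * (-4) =-4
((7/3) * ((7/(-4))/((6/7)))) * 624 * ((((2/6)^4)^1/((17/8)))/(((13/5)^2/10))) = -1372000/53703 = -25.55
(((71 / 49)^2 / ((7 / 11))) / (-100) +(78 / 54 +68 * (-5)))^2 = 26230704194493457681 / 228804951690000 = 114642.21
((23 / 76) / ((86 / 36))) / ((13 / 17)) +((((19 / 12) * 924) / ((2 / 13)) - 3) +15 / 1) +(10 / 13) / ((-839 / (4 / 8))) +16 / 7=594076753112 / 62377133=9523.95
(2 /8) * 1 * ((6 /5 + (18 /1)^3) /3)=4861 /10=486.10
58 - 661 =-603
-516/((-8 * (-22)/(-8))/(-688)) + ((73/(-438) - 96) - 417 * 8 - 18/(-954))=-19568.88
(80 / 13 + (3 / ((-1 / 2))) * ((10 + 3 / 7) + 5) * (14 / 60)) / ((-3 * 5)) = 1004 / 975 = 1.03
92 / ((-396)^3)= -0.00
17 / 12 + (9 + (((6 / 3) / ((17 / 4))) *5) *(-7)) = -1235 / 204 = -6.05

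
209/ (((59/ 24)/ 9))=45144/ 59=765.15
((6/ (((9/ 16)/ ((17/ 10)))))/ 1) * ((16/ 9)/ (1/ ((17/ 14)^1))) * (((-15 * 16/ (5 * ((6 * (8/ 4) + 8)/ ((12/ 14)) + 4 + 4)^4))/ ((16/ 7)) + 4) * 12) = 2888130821984/ 1537099515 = 1878.95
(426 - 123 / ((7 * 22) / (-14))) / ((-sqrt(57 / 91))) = -1603 * sqrt(5187) / 209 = -552.39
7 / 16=0.44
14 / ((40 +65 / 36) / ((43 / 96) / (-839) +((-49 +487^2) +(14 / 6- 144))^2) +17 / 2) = 54278985443170684 / 32955098307668361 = 1.65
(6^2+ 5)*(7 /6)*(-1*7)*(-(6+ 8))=14063 /3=4687.67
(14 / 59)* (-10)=-140 / 59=-2.37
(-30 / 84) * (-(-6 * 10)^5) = -1944000000 / 7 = -277714285.71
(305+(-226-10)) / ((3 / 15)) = 345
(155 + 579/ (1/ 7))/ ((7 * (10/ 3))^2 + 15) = 37872/ 5035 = 7.52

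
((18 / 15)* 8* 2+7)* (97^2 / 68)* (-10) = -1232579 / 34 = -36252.32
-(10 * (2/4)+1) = -6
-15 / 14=-1.07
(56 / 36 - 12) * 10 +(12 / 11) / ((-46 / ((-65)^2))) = -465970 / 2277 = -204.64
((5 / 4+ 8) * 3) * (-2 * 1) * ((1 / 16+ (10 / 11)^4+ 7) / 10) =-201402063 / 4685120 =-42.99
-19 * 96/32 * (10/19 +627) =-35769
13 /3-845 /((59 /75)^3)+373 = -836964097 /616137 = -1358.41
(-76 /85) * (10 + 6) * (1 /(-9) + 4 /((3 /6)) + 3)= -119168 /765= -155.78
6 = 6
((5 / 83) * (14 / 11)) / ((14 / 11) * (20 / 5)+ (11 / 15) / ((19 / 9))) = 0.01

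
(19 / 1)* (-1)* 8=-152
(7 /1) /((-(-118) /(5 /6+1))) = 77 /708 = 0.11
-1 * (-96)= 96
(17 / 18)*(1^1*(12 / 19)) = 0.60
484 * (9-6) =1452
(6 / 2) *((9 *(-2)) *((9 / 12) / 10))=-81 / 20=-4.05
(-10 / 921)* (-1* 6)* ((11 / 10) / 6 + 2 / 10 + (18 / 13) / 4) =569 / 11973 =0.05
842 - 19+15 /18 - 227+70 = 666.83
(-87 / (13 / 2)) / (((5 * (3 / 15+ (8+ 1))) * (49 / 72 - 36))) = 6264 / 760357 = 0.01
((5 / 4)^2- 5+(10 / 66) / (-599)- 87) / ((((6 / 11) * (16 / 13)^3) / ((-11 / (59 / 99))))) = 1641.49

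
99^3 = 970299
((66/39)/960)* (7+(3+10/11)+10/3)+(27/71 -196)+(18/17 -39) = -527675047/2259504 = -233.54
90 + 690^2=476190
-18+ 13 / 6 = -15.83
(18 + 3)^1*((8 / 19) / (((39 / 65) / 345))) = 96600 / 19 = 5084.21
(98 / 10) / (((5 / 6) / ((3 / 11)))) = 3.21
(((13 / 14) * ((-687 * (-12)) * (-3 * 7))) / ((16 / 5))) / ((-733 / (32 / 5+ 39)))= 18246033 / 5864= 3111.53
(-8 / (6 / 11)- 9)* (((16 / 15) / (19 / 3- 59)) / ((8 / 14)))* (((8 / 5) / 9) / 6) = 3976 / 159975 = 0.02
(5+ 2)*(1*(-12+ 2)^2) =700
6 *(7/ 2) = 21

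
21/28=3/4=0.75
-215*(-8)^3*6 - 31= 660449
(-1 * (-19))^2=361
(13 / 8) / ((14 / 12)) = 39 / 28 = 1.39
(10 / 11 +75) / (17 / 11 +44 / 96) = 20040 / 529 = 37.88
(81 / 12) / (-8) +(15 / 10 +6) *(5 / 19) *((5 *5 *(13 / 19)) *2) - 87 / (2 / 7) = -2747331 / 11552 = -237.82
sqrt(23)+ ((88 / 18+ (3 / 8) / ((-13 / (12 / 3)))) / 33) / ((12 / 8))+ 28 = sqrt(23)+ 325441 / 11583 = 32.89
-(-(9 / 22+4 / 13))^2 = -42025 / 81796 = -0.51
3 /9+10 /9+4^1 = 49 /9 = 5.44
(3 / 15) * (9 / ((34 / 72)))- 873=-73881 / 85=-869.19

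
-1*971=-971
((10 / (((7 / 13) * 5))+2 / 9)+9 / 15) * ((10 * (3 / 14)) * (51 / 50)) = 24293 / 2450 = 9.92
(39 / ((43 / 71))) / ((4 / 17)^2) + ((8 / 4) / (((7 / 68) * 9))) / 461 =23241492931 / 19981584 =1163.15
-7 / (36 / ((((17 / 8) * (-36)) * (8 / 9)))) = 119 / 9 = 13.22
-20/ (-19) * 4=80/ 19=4.21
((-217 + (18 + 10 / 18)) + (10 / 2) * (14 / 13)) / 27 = -22588 / 3159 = -7.15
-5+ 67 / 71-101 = -7459 / 71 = -105.06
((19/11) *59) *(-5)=-5605/11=-509.55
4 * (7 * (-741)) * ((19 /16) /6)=-32851 /8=-4106.38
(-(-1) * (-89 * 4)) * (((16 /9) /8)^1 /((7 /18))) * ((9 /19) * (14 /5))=-25632 /95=-269.81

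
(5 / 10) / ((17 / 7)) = 7 / 34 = 0.21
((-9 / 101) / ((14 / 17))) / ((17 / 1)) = -0.01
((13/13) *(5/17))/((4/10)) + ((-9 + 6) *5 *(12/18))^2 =100.74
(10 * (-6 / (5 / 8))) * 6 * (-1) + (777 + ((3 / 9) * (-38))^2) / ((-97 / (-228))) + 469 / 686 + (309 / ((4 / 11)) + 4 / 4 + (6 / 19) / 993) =1302405846523 / 358699404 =3630.91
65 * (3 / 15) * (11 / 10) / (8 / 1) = 143 / 80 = 1.79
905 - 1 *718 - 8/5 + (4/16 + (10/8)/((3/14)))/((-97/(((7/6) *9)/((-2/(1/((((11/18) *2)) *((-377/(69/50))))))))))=59662737549/321807200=185.40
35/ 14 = 5/ 2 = 2.50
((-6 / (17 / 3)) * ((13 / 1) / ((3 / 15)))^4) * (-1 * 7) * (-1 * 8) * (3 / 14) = -3855735000 / 17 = -226807941.18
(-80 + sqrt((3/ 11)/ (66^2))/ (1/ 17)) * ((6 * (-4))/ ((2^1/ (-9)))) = -8625.47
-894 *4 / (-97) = 3576 / 97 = 36.87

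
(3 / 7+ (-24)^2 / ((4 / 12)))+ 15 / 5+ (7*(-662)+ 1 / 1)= -2901.57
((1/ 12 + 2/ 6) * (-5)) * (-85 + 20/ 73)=154625/ 876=176.51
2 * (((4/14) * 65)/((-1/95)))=-24700/7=-3528.57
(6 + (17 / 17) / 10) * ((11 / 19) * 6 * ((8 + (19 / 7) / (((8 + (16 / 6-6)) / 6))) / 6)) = 377773 / 9310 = 40.58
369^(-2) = 1 /136161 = 0.00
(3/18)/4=1/24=0.04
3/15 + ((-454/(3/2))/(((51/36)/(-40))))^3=624123778944.23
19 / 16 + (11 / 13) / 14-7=-8375 / 1456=-5.75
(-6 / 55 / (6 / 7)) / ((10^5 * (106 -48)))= -7 / 319000000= -0.00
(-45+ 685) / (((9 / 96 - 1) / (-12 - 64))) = 1556480 / 29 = 53671.72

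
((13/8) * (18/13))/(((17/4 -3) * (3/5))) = 3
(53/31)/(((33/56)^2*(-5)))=-166208/168795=-0.98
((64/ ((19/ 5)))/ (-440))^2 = 64/ 43681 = 0.00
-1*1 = -1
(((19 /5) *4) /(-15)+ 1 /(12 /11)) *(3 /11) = -29 /1100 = -0.03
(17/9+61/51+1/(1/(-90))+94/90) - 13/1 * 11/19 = -150836/1615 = -93.40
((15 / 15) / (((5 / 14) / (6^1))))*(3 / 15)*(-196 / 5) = -16464 / 125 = -131.71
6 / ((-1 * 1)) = -6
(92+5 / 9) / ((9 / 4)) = 3332 / 81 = 41.14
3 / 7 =0.43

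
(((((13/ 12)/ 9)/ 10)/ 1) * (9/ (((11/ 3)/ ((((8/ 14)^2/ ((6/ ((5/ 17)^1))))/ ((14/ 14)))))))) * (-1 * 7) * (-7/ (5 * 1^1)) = 13/ 2805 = 0.00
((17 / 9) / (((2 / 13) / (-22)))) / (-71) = 3.80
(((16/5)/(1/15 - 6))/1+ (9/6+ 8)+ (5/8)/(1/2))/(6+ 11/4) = 727/623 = 1.17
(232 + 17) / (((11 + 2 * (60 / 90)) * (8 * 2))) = 747 / 592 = 1.26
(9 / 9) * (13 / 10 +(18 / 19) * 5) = 1147 / 190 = 6.04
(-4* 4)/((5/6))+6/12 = -187/10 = -18.70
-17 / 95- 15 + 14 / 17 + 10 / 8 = -84661 / 6460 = -13.11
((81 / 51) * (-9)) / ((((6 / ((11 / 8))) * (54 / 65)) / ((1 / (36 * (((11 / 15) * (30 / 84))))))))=-455 / 1088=-0.42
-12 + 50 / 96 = -551 / 48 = -11.48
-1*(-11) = 11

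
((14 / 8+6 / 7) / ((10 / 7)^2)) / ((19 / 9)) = 4599 / 7600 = 0.61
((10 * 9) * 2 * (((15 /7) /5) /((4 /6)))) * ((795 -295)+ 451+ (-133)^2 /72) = 3877245 /28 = 138473.04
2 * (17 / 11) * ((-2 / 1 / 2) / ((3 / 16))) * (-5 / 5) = 544 / 33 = 16.48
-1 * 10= -10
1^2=1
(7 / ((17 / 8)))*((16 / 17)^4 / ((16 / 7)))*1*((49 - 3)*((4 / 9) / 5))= 295436288 / 63893565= 4.62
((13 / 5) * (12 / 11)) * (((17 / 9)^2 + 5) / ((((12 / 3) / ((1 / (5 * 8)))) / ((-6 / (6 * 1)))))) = -4511 / 29700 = -0.15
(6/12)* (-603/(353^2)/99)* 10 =-335/1370699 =-0.00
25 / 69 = 0.36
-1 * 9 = -9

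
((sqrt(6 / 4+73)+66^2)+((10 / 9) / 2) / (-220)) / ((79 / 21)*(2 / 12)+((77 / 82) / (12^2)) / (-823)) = 6961.39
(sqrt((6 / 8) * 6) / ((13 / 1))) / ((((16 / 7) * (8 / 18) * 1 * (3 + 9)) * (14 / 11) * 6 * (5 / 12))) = 99 * sqrt(2) / 33280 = 0.00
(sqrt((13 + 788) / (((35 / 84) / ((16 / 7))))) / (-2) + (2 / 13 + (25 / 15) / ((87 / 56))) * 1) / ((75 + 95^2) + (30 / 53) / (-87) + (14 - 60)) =110293 / 814085298 - 4611 * sqrt(9345) / 121764895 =-0.00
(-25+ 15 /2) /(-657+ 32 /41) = 287 /10762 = 0.03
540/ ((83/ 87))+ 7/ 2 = 94541/ 166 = 569.52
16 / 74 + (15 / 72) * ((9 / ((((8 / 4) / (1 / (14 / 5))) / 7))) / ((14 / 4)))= 3671 / 4144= 0.89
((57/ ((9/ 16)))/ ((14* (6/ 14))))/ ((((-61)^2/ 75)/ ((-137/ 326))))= -260300/ 1819569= -0.14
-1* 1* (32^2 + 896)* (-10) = 19200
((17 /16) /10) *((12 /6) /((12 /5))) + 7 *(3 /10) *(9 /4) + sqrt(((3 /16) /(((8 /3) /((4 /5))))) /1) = 3 *sqrt(10) /40 + 4621 /960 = 5.05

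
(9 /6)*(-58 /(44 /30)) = -59.32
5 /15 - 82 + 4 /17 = -4153 /51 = -81.43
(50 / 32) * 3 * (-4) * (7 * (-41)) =21525 / 4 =5381.25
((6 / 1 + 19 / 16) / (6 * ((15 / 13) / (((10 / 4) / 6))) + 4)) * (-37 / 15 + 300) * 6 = 1334437 / 2144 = 622.41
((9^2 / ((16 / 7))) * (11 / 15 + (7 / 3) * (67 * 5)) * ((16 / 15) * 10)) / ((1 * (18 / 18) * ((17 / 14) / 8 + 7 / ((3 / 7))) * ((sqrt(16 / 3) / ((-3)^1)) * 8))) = -46580184 * sqrt(3) / 27695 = -2913.13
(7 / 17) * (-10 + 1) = -63 / 17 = -3.71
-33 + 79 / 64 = -2033 / 64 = -31.77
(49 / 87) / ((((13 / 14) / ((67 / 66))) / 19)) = 436639 / 37323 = 11.70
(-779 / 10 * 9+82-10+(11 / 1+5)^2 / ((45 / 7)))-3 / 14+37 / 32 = -1186085 / 2016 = -588.34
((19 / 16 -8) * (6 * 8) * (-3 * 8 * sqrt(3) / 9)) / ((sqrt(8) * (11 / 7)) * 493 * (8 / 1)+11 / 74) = -3161872 * sqrt(3) / 7495833376229+263660375552 * sqrt(6) / 7495833376229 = 0.09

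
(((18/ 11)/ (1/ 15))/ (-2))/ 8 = -135/ 88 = -1.53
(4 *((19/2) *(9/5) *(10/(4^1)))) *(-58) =-9918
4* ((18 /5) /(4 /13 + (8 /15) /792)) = 277992 /5953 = 46.70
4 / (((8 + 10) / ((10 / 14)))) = 10 / 63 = 0.16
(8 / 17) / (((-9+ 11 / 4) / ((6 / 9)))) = -64 / 1275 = -0.05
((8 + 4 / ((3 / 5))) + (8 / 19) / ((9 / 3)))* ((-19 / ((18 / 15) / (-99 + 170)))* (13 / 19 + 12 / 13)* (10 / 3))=-594745700 / 6669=-89180.64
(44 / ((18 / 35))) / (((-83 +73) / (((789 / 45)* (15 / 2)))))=-1125.06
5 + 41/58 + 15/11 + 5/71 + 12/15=1798547/226490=7.94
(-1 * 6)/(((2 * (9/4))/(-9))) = 12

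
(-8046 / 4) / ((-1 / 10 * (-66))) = -6705 / 22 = -304.77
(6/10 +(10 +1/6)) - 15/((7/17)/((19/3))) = -46189/210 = -219.95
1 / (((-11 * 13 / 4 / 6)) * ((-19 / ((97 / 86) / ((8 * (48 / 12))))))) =291 / 934648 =0.00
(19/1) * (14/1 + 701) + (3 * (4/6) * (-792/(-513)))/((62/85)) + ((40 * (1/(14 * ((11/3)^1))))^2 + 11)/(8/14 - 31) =481326544528/35420693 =13588.85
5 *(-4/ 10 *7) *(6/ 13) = -84/ 13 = -6.46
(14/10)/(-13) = -7/65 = -0.11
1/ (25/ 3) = 3/ 25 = 0.12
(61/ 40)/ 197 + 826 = 6508941/ 7880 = 826.01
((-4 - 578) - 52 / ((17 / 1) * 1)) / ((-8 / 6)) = 14919 / 34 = 438.79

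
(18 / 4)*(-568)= -2556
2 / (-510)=-0.00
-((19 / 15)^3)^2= -47045881 / 11390625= -4.13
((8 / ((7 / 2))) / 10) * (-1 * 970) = -1552 / 7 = -221.71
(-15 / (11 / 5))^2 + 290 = 40715 / 121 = 336.49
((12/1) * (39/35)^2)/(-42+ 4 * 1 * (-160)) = -9126/417725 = -0.02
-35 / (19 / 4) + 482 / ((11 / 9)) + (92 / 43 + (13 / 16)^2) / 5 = 4458186451 / 11503360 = 387.56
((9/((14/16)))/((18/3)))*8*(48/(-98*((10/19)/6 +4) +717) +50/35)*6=114913152/883715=130.03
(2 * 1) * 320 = 640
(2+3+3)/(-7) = -1.14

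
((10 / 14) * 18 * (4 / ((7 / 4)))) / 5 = 288 / 49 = 5.88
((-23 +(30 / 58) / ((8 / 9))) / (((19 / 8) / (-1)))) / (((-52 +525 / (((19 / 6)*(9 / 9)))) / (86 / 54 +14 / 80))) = 0.15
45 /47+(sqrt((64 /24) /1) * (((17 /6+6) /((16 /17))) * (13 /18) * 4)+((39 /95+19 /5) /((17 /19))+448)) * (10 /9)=553.16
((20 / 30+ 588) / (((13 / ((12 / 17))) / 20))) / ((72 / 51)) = 17660 / 39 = 452.82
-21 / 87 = -0.24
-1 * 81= -81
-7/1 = -7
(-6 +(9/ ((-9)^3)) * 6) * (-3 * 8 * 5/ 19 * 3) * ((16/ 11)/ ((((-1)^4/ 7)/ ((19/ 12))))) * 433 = 79533440/ 99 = 803368.08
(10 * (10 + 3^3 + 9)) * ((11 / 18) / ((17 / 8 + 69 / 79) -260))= -319792 / 292365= -1.09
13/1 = 13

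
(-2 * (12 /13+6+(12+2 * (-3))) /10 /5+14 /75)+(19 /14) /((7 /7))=14017 /13650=1.03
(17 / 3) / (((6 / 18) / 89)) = 1513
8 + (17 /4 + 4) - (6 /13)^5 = 24102941 /1485172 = 16.23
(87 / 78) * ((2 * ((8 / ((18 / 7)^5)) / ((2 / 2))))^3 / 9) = 137679283788347 / 385428199281182928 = 0.00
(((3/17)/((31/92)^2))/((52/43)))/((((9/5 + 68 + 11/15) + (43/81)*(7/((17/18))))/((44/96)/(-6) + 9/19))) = 370889835/54089293024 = 0.01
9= 9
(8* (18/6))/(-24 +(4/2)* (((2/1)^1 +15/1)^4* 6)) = 2/83519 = 0.00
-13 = -13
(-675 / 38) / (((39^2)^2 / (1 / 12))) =-25 / 39071448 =-0.00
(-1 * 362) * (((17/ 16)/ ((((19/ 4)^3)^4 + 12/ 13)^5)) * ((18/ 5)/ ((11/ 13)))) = -44419084970870226907557286799718671586561097728/ 1084664742343046237117426206394479374732251531849736629200930035523190933965234796875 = -0.00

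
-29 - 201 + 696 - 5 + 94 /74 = 17104 /37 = 462.27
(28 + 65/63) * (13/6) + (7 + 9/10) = 70.80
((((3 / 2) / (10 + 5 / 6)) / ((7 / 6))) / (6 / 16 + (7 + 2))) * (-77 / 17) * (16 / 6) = -4224 / 27625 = -0.15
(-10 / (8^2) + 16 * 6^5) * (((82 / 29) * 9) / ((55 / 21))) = 1208900.78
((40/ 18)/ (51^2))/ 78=10/ 912951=0.00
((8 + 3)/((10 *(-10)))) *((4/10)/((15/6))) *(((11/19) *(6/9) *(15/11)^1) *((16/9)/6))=-0.00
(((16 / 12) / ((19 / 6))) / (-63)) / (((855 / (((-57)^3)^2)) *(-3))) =3127704 / 35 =89362.97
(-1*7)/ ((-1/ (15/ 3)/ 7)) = 245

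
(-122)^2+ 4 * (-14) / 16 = 29761 / 2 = 14880.50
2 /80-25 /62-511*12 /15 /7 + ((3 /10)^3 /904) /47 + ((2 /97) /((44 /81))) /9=-82599554979921 /1405375576000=-58.77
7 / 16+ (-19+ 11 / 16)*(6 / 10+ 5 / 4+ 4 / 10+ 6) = -9641 / 64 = -150.64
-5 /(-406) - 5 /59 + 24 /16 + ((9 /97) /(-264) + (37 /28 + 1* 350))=36063494935 /102235672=352.75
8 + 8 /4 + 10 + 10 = 30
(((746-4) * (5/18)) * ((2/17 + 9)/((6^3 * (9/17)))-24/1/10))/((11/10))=-434.76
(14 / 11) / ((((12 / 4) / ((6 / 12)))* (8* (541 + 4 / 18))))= 21 / 428648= 0.00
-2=-2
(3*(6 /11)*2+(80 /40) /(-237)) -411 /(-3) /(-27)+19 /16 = -233611 /375408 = -0.62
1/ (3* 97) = 1/ 291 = 0.00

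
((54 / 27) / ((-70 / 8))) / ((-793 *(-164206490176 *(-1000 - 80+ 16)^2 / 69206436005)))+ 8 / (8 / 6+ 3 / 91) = 821321759054903631245 / 140271527533467679232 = 5.86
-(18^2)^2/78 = -17496/13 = -1345.85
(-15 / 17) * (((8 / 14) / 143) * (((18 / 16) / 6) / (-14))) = 45 / 952952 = 0.00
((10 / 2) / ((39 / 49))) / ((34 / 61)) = 14945 / 1326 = 11.27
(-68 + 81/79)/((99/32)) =-15392/711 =-21.65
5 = 5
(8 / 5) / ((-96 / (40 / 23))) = -2 / 69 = -0.03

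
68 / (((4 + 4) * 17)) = 1 / 2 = 0.50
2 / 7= 0.29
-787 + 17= -770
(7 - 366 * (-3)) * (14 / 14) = 1105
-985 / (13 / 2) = -1970 / 13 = -151.54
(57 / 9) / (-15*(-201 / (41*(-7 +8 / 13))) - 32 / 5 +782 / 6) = 323285 / 5738252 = 0.06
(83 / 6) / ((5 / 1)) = 83 / 30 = 2.77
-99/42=-2.36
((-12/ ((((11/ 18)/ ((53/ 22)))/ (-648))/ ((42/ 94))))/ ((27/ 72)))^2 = 43144487641350144/ 32341969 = 1334009306.65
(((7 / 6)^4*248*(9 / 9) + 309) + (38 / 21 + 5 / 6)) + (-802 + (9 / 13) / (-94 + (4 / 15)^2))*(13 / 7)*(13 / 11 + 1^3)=-2478.60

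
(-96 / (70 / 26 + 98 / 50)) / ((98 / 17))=-11050 / 3087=-3.58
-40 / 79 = -0.51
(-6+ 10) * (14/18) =28/9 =3.11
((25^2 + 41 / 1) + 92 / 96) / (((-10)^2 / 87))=464203 / 800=580.25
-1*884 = -884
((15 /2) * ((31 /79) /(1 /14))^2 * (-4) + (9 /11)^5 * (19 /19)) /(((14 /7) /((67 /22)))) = -60948502371357 /44225248804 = -1378.14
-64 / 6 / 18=-16 / 27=-0.59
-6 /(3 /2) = -4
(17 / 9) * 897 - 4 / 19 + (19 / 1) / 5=483908 / 285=1697.92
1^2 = 1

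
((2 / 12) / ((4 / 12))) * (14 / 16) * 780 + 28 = 1477 / 4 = 369.25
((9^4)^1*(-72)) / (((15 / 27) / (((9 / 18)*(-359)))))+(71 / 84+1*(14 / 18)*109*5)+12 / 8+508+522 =192315452407 / 1260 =152631311.43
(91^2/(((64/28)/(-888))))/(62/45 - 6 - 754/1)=4240.80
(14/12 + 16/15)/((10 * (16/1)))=67/4800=0.01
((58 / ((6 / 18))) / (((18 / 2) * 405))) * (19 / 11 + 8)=6206 / 13365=0.46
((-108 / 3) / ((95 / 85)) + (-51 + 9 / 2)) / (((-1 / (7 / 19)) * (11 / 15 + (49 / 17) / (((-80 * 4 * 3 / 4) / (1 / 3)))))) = 128134440 / 3222647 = 39.76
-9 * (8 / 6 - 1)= -3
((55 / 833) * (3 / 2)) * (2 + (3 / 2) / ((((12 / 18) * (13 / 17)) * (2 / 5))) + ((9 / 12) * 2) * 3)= 237765 / 173264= 1.37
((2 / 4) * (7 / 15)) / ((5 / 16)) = 56 / 75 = 0.75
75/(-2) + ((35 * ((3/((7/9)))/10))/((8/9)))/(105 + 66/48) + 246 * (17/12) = 529565/1702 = 311.14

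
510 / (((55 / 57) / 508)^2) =85521893472 / 605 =141358501.61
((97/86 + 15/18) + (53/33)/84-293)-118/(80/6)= -44679077/148995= -299.87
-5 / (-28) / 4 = 5 / 112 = 0.04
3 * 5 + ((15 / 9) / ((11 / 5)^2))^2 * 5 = 2054660 / 131769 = 15.59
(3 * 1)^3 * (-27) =-729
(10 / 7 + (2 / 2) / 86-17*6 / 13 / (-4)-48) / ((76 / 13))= -7.63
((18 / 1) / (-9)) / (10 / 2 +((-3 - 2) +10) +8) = -1 / 9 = -0.11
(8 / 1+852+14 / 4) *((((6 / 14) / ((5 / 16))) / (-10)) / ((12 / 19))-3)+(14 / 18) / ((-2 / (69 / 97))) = -141483883 / 50925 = -2778.28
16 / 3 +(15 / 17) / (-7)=1859 / 357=5.21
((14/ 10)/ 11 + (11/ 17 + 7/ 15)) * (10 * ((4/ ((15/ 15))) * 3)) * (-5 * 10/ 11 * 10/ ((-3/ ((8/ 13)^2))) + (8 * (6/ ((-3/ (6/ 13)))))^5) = -440658047383552/ 134779359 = -3269477.25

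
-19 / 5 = -3.80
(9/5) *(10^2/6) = 30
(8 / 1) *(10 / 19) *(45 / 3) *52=62400 / 19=3284.21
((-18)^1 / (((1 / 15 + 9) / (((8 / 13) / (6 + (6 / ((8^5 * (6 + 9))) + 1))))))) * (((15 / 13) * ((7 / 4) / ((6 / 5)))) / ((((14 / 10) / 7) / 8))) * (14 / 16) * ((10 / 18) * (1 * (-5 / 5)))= 3136000000 / 549165331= 5.71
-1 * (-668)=668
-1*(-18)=18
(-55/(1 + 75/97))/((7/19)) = -101365/1204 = -84.19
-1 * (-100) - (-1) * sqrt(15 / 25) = sqrt(15) / 5 + 100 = 100.77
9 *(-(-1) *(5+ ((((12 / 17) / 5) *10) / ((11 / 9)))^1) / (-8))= -10359 / 1496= -6.92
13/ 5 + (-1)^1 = 8/ 5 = 1.60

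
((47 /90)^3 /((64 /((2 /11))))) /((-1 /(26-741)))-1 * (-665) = 3103973699 /4665600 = 665.29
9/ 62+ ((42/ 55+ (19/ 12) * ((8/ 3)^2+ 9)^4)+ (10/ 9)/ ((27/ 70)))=14320738686109/ 134238060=106681.66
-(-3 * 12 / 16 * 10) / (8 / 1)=45 / 16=2.81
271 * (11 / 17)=2981 / 17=175.35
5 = 5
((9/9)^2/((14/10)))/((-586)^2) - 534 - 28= -1350919859/2403772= -562.00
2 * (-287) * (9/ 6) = -861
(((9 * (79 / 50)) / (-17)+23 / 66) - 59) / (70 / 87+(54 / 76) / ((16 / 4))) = -3677678152 / 60723575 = -60.56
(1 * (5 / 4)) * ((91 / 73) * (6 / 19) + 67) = 467375 / 5548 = 84.24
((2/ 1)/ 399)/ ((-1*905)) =-2/ 361095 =-0.00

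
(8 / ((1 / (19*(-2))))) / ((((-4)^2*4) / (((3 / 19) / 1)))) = -3 / 4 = -0.75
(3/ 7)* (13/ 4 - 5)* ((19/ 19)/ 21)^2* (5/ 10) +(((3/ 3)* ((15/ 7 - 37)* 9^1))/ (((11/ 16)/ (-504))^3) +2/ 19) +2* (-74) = 3675756850014704359/ 29739864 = 123596962313.44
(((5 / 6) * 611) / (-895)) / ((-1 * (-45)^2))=611 / 2174850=0.00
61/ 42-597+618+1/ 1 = 985/ 42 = 23.45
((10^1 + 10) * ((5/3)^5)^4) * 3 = 1907348632812500/1162261467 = 1641066.74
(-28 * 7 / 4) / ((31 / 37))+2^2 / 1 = -1689 / 31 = -54.48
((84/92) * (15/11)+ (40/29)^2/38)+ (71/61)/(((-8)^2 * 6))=1.30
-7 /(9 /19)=-133 /9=-14.78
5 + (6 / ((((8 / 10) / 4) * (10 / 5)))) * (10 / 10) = 20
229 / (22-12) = 22.90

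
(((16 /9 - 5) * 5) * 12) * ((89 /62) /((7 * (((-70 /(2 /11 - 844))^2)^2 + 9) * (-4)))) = 831171929615235 /754724829273716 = 1.10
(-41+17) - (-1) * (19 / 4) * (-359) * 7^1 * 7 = -334325 / 4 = -83581.25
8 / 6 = 4 / 3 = 1.33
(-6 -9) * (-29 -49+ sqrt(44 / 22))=1170 -15 * sqrt(2)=1148.79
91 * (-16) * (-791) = 1151696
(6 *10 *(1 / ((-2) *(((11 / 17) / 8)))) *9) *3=-110160 / 11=-10014.55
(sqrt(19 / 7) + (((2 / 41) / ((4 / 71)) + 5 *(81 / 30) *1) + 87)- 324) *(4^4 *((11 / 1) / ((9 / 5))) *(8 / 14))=-73441280 / 369 + 56320 *sqrt(133) / 441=-197555.04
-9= -9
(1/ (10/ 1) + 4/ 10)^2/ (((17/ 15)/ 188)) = 705/ 17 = 41.47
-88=-88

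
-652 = -652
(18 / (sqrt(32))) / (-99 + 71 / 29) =-261 * sqrt(2) / 11200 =-0.03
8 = 8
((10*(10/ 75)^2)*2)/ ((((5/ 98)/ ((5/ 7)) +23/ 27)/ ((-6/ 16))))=-252/ 1745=-0.14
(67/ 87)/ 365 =0.00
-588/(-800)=147/200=0.74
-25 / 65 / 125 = -1 / 325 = -0.00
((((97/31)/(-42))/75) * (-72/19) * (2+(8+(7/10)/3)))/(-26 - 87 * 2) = -0.00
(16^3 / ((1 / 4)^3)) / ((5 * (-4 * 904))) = -8192 / 565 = -14.50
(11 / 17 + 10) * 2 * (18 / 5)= 76.66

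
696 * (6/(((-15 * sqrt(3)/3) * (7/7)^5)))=-1392 * sqrt(3)/5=-482.20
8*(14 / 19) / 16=7 / 19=0.37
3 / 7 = 0.43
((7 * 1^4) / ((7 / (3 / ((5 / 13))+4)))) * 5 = 59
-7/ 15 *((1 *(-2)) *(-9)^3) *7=-23814/ 5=-4762.80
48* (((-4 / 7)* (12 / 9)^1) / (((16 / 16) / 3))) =-768 / 7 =-109.71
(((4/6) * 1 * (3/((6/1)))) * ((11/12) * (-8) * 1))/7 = -22/63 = -0.35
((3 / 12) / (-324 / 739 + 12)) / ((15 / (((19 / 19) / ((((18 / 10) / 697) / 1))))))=515083 / 922752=0.56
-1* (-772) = 772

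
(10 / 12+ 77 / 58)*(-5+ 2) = -188 / 29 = -6.48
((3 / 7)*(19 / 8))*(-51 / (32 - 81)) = 2907 / 2744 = 1.06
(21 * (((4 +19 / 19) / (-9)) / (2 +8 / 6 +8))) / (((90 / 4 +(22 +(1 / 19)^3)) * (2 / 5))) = -1200325 / 20755402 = -0.06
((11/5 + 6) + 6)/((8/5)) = 71/8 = 8.88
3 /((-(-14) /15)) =45 /14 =3.21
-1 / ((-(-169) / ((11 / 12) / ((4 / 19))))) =-209 / 8112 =-0.03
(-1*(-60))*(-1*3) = -180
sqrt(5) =2.24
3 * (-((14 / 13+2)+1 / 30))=-1213 / 130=-9.33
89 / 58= 1.53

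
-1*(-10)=10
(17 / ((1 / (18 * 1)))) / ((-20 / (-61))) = 9333 / 10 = 933.30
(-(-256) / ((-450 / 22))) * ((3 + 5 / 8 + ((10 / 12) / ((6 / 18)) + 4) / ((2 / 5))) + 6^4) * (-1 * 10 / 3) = 2470336 / 45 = 54896.36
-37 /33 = -1.12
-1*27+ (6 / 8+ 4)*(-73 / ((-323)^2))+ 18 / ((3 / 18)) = 1779011 / 21964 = 81.00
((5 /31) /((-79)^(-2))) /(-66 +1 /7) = -218435 /14291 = -15.28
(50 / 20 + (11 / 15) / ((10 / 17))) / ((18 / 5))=281 / 270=1.04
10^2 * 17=1700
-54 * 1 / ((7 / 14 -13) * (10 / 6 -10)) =-324 / 625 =-0.52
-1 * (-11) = 11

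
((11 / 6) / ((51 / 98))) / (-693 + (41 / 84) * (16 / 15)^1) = -18865 / 3708227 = -0.01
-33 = -33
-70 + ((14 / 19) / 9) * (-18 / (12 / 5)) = -4025 / 57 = -70.61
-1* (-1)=1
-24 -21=-45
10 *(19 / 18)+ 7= 158 / 9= 17.56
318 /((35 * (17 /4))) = 1272 /595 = 2.14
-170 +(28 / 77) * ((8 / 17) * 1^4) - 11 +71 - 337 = -446.83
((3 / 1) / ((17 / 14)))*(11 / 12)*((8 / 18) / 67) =154 / 10251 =0.02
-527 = -527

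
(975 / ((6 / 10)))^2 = 2640625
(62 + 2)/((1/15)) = 960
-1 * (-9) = 9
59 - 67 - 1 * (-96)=88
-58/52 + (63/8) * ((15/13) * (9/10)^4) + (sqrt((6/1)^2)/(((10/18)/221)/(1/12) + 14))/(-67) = 313705260893/64816336000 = 4.84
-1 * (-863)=863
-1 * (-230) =230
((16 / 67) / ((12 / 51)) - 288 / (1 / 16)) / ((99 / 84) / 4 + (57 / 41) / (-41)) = -58113541696 / 3288963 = -17669.26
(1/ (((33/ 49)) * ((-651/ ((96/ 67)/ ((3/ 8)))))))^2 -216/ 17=-9132602124376/ 718773908193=-12.71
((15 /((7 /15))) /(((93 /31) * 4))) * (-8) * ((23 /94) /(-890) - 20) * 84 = 36000.49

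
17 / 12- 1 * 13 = -139 / 12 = -11.58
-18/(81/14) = -28/9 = -3.11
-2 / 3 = -0.67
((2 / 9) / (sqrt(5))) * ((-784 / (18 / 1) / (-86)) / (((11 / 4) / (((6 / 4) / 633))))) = 784 * sqrt(5) / 40420215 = 0.00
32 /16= 2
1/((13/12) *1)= 12/13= 0.92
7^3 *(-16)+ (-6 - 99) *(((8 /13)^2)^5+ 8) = -872481279311992 /137858491849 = -6328.82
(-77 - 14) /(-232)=91 /232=0.39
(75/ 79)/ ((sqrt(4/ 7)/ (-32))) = -1200*sqrt(7)/ 79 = -40.19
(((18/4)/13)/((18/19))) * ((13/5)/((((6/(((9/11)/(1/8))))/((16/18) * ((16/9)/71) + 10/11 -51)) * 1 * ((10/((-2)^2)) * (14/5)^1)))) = -7.41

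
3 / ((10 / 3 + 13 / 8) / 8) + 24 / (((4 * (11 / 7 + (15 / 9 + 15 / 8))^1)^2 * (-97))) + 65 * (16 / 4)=2255735548828 / 8517360383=264.84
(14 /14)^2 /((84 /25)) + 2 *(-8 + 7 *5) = 4561 /84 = 54.30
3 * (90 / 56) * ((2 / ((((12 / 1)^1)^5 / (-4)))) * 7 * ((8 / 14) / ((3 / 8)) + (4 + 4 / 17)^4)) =-88597445 / 252567504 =-0.35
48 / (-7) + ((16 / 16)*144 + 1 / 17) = 16327 / 119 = 137.20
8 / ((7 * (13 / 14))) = 16 / 13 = 1.23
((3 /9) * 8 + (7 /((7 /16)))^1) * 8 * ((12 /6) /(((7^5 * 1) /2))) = 256 /7203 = 0.04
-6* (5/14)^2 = -75/98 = -0.77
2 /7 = 0.29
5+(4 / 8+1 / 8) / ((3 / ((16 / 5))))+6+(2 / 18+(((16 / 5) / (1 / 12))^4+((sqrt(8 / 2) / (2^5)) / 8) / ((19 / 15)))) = 29744957212823 / 13680000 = 2174338.98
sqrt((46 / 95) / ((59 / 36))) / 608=3*sqrt(257830) / 1703920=0.00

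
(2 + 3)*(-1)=-5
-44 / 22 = -2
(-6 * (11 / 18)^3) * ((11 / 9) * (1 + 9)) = -73205 / 4374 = -16.74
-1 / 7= -0.14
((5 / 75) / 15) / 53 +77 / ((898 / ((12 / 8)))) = 2756471 / 21417300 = 0.13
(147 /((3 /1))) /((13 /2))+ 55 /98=10319 /1274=8.10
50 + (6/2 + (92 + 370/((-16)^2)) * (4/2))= 15353/64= 239.89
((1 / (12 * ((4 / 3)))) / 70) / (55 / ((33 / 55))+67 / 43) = 129 / 13469120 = 0.00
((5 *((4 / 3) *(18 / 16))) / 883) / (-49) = -15 / 86534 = -0.00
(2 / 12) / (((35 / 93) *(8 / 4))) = 31 / 140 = 0.22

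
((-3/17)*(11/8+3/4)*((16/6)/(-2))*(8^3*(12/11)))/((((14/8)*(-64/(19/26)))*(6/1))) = -304/1001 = -0.30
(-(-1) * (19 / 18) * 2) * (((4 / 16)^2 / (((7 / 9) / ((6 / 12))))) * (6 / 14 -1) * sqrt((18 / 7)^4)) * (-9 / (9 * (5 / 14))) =1539 / 1715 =0.90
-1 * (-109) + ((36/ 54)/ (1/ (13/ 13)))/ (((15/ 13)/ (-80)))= 565/ 9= 62.78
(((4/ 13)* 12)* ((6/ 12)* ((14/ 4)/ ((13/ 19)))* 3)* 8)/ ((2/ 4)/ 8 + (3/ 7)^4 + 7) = 1471486464/ 46070921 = 31.94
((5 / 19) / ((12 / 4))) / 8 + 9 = 4109 / 456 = 9.01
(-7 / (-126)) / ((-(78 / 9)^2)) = -1 / 1352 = -0.00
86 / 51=1.69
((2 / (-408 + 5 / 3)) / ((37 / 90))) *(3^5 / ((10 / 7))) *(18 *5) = -8266860 / 45103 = -183.29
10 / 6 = 5 / 3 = 1.67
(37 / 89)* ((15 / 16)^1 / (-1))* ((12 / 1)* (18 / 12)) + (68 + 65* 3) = 182261 / 712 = 255.98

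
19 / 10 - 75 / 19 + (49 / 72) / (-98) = -28103 / 13680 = -2.05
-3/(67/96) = -288/67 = -4.30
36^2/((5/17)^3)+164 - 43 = 6382373/125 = 51058.98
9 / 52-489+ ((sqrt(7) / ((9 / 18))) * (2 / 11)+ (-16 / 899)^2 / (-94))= -965552083949 / 1975243244+ 4 * sqrt(7) / 11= -487.86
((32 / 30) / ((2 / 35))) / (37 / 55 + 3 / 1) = 1540 / 303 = 5.08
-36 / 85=-0.42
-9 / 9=-1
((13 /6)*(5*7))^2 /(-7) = -29575 /36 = -821.53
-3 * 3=-9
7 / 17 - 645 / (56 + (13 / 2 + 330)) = -3287 / 2669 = -1.23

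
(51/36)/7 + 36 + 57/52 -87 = -27137/546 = -49.70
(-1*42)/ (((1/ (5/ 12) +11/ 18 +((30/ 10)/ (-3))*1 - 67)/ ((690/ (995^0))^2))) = 1799658000/ 5849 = 307686.44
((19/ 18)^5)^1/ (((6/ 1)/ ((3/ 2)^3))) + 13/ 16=5205475/ 3359232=1.55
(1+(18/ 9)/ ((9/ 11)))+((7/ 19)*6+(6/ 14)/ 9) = 6826/ 1197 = 5.70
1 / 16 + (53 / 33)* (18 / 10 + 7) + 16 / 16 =3647 / 240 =15.20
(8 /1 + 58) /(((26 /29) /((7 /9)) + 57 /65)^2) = 3830376550 /239073987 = 16.02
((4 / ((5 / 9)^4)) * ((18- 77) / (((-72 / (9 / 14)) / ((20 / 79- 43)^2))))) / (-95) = -4414526931771 / 10375662500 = -425.47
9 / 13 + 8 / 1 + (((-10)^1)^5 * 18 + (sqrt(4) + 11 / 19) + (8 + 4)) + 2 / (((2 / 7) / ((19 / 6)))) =-2667532661 / 1482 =-1799954.56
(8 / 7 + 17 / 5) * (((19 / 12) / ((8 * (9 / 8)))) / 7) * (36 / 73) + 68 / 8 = 306059 / 35770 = 8.56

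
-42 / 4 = -21 / 2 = -10.50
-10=-10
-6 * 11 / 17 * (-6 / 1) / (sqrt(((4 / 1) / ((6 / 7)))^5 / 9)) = 2673 * sqrt(42) / 11662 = 1.49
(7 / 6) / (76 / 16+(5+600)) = 14 / 7317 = 0.00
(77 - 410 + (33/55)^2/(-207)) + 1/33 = -6318133/18975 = -332.97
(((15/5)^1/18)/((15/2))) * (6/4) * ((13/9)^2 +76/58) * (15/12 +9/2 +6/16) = 390971/563760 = 0.69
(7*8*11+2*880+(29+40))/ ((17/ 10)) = 24450/ 17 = 1438.24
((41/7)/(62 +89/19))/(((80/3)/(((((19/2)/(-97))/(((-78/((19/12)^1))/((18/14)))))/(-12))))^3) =-36648741299/818698354658881732345856000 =-0.00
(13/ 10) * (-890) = -1157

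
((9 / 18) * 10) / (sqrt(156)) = 5 * sqrt(39) / 78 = 0.40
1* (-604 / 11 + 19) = -395 / 11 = -35.91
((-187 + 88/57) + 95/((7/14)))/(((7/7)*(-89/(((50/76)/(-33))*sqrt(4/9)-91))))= 44339764/9542313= 4.65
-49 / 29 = -1.69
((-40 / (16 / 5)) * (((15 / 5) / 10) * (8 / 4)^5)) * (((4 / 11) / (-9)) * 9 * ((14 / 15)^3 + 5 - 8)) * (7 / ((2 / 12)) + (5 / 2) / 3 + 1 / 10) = -13827968 / 3375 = -4097.18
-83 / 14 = -5.93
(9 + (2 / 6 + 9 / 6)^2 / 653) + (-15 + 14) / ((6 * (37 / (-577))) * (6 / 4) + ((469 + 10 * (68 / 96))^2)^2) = 130118547586515495121261 / 14449352678975772693972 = 9.01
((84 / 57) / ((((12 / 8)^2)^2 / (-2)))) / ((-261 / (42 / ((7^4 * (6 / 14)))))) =0.00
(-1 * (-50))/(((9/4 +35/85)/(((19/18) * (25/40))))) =40375/3258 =12.39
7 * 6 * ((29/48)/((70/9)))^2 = 22707/89600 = 0.25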